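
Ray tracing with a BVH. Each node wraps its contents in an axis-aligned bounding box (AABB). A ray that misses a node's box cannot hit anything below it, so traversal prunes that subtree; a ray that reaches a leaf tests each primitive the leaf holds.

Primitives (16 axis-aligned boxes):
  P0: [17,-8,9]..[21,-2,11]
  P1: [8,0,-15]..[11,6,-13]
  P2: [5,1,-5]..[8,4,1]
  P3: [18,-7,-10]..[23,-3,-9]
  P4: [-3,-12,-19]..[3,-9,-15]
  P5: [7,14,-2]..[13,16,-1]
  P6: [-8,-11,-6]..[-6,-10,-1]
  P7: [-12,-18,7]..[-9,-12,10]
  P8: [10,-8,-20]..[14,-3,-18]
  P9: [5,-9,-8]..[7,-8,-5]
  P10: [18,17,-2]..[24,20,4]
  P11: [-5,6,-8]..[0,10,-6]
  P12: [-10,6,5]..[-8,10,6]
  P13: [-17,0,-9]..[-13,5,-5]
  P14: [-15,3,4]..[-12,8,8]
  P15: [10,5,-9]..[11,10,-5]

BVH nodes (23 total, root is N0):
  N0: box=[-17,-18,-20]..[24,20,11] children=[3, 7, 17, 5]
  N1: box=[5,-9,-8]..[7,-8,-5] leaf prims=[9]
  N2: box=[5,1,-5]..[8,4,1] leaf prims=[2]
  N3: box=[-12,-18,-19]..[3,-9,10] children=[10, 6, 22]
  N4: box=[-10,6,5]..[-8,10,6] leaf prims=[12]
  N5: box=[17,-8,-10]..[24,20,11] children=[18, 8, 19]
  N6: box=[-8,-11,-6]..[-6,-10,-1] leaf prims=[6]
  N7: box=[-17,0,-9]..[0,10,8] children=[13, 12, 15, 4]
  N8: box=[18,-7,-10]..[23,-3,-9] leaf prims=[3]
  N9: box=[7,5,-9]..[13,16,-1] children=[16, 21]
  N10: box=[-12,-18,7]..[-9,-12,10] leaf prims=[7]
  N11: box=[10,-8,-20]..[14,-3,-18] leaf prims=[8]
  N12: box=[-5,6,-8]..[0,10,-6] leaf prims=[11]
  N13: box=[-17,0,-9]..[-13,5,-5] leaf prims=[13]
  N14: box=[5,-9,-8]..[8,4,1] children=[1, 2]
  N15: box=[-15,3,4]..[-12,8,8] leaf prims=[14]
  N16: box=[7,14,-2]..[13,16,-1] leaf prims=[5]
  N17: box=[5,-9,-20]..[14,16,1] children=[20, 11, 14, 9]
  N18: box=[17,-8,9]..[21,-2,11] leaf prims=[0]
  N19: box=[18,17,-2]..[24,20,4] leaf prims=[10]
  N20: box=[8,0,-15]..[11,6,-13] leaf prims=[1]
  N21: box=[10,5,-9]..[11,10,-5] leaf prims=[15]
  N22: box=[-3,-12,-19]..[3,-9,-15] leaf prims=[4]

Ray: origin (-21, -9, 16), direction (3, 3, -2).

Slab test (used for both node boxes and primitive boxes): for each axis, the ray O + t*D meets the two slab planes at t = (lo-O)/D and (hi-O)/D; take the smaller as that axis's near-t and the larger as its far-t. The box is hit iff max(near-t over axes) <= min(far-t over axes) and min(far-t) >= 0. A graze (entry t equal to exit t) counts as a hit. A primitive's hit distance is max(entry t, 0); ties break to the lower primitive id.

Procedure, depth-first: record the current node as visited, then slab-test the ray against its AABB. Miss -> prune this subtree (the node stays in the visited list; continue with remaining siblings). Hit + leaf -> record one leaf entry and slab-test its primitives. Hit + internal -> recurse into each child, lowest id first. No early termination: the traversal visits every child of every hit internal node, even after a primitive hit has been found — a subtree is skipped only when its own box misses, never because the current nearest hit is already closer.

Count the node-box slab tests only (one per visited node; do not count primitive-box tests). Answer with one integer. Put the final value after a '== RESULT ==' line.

Traverse from the root:
N0 x:[4/3,15] y:[-3,29/3] z:[5/2,18] -> hit [5/2,29/3], descend [3, 5, 7, 17]
  N3 x:[3,8] y:[-3,0] z:[3,35/2] -> miss, prune
  N5 x:[38/3,15] y:[1/3,29/3] z:[5/2,13] -> miss, prune
  N7 x:[4/3,7] y:[3,19/3] z:[4,25/2] -> hit [4,19/3], descend [4, 12, 13, 15]
    N4 x:[11/3,13/3] y:[5,19/3] z:[5,11/2] -> miss, prune
    N12 x:[16/3,7] y:[5,19/3] z:[11,12] -> miss, prune
    N13 x:[4/3,8/3] y:[3,14/3] z:[21/2,25/2] -> miss, prune
    N15 x:[2,3] y:[4,17/3] z:[4,6] -> miss, prune
  N17 x:[26/3,35/3] y:[0,25/3] z:[15/2,18] -> miss, prune

Visited [0, 3, 5, 7, 4, 12, 13, 15, 17]. Tests: 9 box, 0 leaf. Nearest: miss.

== RESULT ==
9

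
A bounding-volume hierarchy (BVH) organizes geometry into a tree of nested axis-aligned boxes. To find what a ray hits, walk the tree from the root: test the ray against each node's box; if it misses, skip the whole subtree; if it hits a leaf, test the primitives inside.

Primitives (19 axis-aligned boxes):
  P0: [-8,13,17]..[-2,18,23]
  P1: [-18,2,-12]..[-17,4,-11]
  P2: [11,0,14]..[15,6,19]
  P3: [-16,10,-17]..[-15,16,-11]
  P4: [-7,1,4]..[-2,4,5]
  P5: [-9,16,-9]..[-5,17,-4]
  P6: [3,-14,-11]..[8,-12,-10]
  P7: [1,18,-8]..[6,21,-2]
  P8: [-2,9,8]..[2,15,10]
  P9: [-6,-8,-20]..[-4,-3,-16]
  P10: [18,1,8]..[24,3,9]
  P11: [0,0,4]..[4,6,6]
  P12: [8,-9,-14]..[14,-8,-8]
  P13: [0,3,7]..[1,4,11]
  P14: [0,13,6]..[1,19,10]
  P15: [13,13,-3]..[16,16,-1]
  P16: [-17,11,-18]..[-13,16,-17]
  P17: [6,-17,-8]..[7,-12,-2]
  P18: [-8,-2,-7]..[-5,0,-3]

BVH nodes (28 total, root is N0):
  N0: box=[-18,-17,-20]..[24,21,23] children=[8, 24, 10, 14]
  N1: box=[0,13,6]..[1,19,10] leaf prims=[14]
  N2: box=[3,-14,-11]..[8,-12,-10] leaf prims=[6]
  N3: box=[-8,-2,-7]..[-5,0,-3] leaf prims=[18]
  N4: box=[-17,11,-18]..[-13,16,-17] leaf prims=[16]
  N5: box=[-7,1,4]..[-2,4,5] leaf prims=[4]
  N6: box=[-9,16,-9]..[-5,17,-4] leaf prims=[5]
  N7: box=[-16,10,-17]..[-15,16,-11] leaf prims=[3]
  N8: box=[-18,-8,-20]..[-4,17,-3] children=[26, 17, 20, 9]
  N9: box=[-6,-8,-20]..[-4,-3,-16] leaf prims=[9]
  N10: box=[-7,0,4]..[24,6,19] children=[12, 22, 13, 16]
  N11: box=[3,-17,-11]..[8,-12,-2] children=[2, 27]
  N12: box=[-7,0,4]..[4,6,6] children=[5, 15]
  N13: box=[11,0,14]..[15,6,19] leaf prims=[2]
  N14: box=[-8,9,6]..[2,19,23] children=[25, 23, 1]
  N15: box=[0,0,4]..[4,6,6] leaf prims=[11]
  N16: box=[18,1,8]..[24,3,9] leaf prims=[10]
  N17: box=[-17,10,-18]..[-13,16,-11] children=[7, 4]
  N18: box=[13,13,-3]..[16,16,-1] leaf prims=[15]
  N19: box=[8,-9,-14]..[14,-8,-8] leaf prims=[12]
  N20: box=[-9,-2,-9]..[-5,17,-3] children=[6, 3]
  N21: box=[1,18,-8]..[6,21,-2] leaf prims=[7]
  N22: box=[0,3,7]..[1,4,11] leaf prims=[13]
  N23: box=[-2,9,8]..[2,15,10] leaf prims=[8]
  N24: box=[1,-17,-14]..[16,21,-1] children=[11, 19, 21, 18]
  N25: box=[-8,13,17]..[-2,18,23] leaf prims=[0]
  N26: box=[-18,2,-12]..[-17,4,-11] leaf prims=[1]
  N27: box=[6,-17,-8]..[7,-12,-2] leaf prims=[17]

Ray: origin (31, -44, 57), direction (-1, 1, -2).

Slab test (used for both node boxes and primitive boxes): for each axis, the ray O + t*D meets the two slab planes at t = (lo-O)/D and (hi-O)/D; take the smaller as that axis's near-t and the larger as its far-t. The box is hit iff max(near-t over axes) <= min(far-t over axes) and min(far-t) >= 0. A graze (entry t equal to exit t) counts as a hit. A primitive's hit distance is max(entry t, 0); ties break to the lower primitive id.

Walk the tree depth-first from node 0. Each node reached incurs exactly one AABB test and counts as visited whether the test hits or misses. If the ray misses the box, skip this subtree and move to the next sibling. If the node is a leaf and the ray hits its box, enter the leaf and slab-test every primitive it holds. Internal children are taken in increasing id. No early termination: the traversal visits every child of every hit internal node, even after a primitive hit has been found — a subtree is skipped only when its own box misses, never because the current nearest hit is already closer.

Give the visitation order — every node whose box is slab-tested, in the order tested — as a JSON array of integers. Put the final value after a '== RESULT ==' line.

Walk:
N0 x:[7,49] y:[27,65] z:[17,77/2] -> hit [27,77/2], descend [8, 10, 14, 24]
  N8 x:[35,49] y:[36,61] z:[30,77/2] -> hit [36,77/2], descend [9, 17, 20, 26]
    N9 x:[35,37] y:[36,41] z:[73/2,77/2] -> hit [73/2,37] leaf, test {P9@t=73/2}
    N17 x:[44,48] y:[54,60] z:[34,75/2] -> miss, prune
    N20 x:[36,40] y:[42,61] z:[30,33] -> miss, prune
    N26 x:[48,49] y:[46,48] z:[34,69/2] -> miss, prune
  N10 x:[7,38] y:[44,50] z:[19,53/2] -> miss, prune
  N14 x:[29,39] y:[53,63] z:[17,51/2] -> miss, prune
  N24 x:[15,30] y:[27,65] z:[29,71/2] -> hit [29,30], descend [11, 18, 19, 21]
    N11 x:[23,28] y:[27,32] z:[59/2,34] -> miss, prune
    N18 x:[15,18] y:[57,60] z:[29,30] -> miss, prune
    N19 x:[17,23] y:[35,36] z:[65/2,71/2] -> miss, prune
    N21 x:[25,30] y:[62,65] z:[59/2,65/2] -> miss, prune

Visited [0, 8, 9, 17, 20, 26, 10, 14, 24, 11, 18, 19, 21]. Tests: 13 box, 1 leaf. Nearest: P9.

== RESULT ==
[0, 8, 9, 17, 20, 26, 10, 14, 24, 11, 18, 19, 21]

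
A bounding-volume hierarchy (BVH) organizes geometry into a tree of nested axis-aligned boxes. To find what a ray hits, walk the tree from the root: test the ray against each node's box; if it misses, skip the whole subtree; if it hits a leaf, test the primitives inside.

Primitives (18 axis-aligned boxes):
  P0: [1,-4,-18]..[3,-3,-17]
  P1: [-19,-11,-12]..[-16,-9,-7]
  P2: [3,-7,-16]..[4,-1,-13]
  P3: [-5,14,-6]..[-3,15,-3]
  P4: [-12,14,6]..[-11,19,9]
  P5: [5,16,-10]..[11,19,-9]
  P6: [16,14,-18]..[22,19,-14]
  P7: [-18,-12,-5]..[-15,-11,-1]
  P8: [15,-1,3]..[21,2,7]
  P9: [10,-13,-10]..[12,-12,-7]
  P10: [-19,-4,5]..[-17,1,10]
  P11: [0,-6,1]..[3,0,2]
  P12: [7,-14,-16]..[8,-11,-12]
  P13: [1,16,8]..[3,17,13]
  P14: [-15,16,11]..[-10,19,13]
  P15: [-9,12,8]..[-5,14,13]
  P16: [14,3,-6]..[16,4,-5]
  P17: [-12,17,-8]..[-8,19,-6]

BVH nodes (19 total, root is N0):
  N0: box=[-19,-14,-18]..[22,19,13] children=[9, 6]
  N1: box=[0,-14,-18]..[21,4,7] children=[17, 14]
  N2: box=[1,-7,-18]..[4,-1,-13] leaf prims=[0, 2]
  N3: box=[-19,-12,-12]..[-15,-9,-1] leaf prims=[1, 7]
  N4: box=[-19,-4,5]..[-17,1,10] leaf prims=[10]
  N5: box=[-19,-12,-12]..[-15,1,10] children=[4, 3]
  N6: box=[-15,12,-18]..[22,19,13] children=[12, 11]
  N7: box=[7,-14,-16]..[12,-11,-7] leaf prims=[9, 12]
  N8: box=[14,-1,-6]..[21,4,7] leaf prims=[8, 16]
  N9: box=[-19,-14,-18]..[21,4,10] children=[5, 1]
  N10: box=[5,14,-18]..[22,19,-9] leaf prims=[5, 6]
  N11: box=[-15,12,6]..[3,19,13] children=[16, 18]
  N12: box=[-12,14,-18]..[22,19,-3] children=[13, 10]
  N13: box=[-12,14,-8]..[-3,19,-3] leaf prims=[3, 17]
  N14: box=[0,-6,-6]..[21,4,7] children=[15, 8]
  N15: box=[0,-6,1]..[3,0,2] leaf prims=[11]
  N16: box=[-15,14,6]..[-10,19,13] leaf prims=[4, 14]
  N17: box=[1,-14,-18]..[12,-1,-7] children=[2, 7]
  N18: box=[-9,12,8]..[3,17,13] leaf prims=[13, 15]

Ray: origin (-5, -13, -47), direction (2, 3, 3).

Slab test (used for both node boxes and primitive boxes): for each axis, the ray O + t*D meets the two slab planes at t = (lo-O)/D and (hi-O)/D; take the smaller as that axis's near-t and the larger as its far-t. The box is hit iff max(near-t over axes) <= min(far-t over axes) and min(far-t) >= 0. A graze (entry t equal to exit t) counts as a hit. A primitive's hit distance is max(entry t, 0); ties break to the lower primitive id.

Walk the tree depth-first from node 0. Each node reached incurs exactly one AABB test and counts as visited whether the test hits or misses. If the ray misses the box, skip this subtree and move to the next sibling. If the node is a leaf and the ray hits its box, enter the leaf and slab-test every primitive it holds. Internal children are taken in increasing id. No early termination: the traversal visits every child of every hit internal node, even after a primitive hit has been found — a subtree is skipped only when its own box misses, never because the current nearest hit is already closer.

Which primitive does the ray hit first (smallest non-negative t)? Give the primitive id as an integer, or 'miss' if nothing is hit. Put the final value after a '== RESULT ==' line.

Trace the traversal:
N0 x:[-7,27/2] y:[-1/3,32/3] z:[29/3,20] -> hit [29/3,32/3], descend [6, 9]
  N6 x:[-5,27/2] y:[25/3,32/3] z:[29/3,20] -> hit [29/3,32/3], descend [11, 12]
    N11 x:[-5,4] y:[25/3,32/3] z:[53/3,20] -> miss, prune
    N12 x:[-7/2,27/2] y:[9,32/3] z:[29/3,44/3] -> hit [29/3,32/3], descend [10, 13]
      N10 x:[5,27/2] y:[9,32/3] z:[29/3,38/3] -> hit [29/3,32/3] leaf, test {P5(miss), P6@t=21/2}
      N13 x:[-7/2,1] y:[9,32/3] z:[13,44/3] -> miss, prune
  N9 x:[-7,13] y:[-1/3,17/3] z:[29/3,19] -> miss, prune

Summary -> nodes [0, 6, 11, 12, 10, 13, 9]; box-tests=7; leaf-entries=1; first=P6

== RESULT ==
6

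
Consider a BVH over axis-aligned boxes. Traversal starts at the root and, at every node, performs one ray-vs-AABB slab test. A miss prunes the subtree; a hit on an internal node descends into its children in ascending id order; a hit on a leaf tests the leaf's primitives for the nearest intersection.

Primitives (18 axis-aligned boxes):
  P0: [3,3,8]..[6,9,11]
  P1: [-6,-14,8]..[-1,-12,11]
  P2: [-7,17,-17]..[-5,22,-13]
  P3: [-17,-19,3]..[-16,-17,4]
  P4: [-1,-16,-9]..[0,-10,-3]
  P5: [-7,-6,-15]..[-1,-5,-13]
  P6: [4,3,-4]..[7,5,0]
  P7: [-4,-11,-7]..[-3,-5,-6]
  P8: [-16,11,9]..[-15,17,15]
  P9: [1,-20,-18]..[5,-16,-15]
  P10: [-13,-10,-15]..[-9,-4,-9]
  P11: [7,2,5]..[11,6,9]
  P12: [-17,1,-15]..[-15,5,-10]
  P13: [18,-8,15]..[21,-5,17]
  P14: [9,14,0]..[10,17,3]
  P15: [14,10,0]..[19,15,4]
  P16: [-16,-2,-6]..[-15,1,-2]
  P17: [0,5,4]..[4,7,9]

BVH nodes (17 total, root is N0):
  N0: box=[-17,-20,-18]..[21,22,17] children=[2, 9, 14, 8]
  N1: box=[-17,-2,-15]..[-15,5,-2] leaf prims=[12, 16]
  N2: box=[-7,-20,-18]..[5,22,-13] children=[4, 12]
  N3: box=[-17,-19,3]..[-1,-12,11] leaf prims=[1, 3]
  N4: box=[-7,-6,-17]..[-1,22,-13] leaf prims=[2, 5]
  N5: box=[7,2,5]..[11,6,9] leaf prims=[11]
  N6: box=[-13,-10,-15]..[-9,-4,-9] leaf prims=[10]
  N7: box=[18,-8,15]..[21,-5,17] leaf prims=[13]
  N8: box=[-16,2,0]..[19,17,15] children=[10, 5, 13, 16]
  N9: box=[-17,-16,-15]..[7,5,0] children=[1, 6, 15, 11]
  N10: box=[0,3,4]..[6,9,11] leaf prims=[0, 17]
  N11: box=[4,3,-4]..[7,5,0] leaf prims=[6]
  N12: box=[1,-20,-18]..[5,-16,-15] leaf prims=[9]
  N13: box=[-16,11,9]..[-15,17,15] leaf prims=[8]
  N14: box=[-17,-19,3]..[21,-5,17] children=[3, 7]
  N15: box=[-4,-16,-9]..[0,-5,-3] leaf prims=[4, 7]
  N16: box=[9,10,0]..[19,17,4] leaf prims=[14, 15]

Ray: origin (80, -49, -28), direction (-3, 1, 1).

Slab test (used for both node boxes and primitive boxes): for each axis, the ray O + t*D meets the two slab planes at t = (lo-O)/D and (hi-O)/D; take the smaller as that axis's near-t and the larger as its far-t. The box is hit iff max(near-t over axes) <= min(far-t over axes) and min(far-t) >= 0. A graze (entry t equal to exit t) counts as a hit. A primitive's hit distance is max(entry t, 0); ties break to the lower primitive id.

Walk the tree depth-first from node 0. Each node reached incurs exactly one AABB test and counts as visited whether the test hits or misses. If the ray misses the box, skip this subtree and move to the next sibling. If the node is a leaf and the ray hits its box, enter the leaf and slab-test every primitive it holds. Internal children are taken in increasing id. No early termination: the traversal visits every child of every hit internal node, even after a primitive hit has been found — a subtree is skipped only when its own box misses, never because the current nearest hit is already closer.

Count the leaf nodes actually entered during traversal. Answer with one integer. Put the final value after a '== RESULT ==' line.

Trace the traversal:
N0 x:[59/3,97/3] y:[29,71] z:[10,45] -> hit [29,97/3], descend [2, 8, 9, 14]
  N2 x:[25,29] y:[29,71] z:[10,15] -> miss, prune
  N8 x:[61/3,32] y:[51,66] z:[28,43] -> miss, prune
  N9 x:[73/3,97/3] y:[33,54] z:[13,28] -> miss, prune
  N14 x:[59/3,97/3] y:[30,44] z:[31,45] -> hit [31,97/3], descend [3, 7]
    N3 x:[27,97/3] y:[30,37] z:[31,39] -> hit [31,97/3] leaf, test {P1(miss), P3@t=32}
    N7 x:[59/3,62/3] y:[41,44] z:[43,45] -> miss, prune

Visited [0, 2, 8, 9, 14, 3, 7]. Tests: 7 box, 1 leaf. Nearest: P3.

== RESULT ==
1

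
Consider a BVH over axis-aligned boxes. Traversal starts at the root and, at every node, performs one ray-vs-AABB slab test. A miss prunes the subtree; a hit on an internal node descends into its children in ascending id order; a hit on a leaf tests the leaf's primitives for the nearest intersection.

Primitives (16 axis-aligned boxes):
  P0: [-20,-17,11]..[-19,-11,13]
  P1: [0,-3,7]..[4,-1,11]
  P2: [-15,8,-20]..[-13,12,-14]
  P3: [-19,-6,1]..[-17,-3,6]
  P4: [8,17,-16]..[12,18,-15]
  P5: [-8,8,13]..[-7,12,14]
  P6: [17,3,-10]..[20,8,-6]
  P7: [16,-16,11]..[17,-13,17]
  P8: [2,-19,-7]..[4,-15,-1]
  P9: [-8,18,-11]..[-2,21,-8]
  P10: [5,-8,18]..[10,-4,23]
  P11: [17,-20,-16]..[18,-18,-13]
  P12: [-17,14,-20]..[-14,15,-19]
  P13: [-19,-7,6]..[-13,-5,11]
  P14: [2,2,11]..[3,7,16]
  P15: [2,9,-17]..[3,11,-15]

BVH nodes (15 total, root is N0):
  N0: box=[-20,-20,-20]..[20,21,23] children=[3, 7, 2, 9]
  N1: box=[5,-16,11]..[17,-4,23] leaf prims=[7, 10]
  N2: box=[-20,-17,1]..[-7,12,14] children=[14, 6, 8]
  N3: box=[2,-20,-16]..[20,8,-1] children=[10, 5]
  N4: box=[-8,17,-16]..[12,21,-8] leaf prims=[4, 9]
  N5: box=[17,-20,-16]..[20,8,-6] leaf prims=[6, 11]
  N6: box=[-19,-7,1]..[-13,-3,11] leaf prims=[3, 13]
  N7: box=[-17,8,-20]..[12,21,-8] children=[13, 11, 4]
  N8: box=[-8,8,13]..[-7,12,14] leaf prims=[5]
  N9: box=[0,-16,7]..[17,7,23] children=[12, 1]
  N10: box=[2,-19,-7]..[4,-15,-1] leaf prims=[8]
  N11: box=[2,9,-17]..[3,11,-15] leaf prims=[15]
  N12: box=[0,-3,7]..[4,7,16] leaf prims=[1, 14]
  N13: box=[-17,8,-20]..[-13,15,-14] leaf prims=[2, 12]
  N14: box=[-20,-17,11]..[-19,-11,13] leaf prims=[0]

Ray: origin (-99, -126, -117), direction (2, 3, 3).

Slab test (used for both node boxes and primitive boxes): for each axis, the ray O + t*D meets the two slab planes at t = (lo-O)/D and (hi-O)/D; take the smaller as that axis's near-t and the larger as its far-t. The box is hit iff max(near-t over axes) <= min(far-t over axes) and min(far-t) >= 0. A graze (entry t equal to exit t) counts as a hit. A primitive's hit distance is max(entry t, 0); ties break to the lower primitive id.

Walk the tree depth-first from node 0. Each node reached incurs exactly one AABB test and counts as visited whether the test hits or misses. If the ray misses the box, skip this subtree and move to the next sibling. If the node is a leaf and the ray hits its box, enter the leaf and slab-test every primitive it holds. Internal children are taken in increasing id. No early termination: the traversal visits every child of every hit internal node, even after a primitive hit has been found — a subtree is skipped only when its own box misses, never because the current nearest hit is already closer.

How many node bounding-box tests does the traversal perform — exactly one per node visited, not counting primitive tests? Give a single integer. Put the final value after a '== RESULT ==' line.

Traverse from the root:
N0 x:[79/2,119/2] y:[106/3,49] z:[97/3,140/3] -> hit [79/2,140/3], descend [2, 3, 7, 9]
  N2 x:[79/2,46] y:[109/3,46] z:[118/3,131/3] -> hit [79/2,131/3], descend [6, 8, 14]
    N6 x:[40,43] y:[119/3,41] z:[118/3,128/3] -> hit [40,41] leaf, test {P3@t=40, P13(miss)}
    N8 x:[91/2,46] y:[134/3,46] z:[130/3,131/3] -> miss, prune
    N14 x:[79/2,40] y:[109/3,115/3] z:[128/3,130/3] -> miss, prune
  N3 x:[101/2,119/2] y:[106/3,134/3] z:[101/3,116/3] -> miss, prune
  N7 x:[41,111/2] y:[134/3,49] z:[97/3,109/3] -> miss, prune
  N9 x:[99/2,58] y:[110/3,133/3] z:[124/3,140/3] -> miss, prune

Visited [0, 2, 6, 8, 14, 3, 7, 9]. Tests: 8 box, 1 leaf. Nearest: P3.

== RESULT ==
8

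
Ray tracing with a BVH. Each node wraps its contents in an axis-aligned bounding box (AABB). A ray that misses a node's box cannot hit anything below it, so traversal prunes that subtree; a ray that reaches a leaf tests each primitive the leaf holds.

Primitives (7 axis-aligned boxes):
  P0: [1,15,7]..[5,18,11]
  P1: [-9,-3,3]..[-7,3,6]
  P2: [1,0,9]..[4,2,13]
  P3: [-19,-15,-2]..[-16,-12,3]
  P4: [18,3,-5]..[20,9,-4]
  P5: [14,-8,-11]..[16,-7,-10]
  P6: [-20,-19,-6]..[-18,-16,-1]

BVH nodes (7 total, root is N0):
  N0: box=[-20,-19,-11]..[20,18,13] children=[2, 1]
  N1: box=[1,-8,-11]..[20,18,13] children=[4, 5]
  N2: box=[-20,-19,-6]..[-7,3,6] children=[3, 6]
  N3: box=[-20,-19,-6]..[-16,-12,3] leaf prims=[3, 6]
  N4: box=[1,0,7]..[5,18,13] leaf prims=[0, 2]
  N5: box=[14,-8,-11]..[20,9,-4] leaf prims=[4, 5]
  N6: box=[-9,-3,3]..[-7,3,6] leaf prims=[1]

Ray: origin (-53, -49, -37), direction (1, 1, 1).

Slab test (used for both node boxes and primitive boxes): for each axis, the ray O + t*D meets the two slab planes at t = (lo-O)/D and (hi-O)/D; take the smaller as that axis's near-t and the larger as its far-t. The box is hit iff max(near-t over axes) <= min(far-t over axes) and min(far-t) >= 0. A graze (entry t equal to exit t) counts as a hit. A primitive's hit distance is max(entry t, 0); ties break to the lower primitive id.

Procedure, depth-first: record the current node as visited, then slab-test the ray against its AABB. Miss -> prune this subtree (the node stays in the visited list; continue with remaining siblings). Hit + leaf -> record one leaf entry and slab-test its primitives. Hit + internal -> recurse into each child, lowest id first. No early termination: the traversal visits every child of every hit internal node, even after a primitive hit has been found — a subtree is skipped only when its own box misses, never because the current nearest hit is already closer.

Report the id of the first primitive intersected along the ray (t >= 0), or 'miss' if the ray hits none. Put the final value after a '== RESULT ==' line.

Trace the traversal:
N0 x:[33,73] y:[30,67] z:[26,50] -> hit [33,50], descend [1, 2]
  N1 x:[54,73] y:[41,67] z:[26,50] -> miss, prune
  N2 x:[33,46] y:[30,52] z:[31,43] -> hit [33,43], descend [3, 6]
    N3 x:[33,37] y:[30,37] z:[31,40] -> hit [33,37] leaf, test {P3@t=35, P6@t=33}
    N6 x:[44,46] y:[46,52] z:[40,43] -> miss, prune

5 AABB tests over nodes [0, 1, 2, 3, 6]; 1 leaf entered; closest P6.

== RESULT ==
6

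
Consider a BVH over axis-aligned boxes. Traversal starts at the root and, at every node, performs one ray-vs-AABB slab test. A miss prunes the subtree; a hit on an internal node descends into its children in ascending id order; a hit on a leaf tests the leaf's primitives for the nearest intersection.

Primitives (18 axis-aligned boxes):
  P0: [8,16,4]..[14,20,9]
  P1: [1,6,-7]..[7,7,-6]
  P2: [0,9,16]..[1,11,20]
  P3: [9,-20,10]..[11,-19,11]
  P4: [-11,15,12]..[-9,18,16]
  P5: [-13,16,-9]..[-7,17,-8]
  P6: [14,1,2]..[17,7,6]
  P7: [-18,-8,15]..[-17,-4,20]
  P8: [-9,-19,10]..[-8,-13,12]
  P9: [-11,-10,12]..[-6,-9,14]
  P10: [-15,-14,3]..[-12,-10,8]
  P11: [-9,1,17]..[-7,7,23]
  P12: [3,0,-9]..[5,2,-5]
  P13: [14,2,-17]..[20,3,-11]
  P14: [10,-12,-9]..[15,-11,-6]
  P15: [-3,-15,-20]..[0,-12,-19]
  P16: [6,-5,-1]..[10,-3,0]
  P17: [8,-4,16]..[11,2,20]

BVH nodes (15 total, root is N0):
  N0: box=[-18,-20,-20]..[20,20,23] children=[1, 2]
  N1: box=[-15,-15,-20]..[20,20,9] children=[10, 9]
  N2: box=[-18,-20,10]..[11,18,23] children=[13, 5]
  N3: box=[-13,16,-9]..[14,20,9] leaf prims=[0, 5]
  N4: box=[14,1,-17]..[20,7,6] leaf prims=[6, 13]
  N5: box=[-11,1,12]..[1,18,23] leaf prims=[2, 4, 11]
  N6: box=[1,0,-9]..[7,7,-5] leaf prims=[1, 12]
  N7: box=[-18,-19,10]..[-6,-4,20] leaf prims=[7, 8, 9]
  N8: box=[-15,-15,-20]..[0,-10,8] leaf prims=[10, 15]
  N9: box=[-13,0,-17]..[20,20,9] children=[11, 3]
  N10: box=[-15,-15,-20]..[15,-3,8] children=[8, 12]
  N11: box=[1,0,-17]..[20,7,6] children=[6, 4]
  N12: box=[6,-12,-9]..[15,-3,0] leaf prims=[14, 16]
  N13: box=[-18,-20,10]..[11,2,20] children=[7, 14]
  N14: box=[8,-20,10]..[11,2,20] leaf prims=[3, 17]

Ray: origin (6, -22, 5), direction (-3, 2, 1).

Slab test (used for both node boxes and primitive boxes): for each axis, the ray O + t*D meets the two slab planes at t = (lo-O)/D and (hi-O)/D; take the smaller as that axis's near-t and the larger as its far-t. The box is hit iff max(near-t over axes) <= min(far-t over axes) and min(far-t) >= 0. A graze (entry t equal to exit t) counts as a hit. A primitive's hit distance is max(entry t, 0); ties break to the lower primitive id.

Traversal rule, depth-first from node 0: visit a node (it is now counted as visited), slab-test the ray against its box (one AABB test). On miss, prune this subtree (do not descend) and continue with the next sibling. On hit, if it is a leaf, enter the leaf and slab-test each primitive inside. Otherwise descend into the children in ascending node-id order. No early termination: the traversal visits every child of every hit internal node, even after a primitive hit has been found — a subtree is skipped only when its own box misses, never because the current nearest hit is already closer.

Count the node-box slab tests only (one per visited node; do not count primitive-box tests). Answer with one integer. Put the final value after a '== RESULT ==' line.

Walk:
N0 x:[-14/3,8] y:[1,21] z:[-25,18] -> hit [1,8], descend [1, 2]
  N1 x:[-14/3,7] y:[7/2,21] z:[-25,4] -> hit [7/2,4], descend [9, 10]
    N9 x:[-14/3,19/3] y:[11,21] z:[-22,4] -> miss, prune
    N10 x:[-3,7] y:[7/2,19/2] z:[-25,3] -> miss, prune
  N2 x:[-5/3,8] y:[1,20] z:[5,18] -> hit [5,8], descend [5, 13]
    N5 x:[5/3,17/3] y:[23/2,20] z:[7,18] -> miss, prune
    N13 x:[-5/3,8] y:[1,12] z:[5,15] -> hit [5,8], descend [7, 14]
      N7 x:[4,8] y:[3/2,9] z:[5,15] -> hit [5,8] leaf, test {P7(miss), P8(miss), P9(miss)}
      N14 x:[-5/3,-2/3] y:[1,12] z:[5,15] -> miss, prune

Visited [0, 1, 9, 10, 2, 5, 13, 7, 14]. Tests: 9 box, 1 leaf. Nearest: miss.

== RESULT ==
9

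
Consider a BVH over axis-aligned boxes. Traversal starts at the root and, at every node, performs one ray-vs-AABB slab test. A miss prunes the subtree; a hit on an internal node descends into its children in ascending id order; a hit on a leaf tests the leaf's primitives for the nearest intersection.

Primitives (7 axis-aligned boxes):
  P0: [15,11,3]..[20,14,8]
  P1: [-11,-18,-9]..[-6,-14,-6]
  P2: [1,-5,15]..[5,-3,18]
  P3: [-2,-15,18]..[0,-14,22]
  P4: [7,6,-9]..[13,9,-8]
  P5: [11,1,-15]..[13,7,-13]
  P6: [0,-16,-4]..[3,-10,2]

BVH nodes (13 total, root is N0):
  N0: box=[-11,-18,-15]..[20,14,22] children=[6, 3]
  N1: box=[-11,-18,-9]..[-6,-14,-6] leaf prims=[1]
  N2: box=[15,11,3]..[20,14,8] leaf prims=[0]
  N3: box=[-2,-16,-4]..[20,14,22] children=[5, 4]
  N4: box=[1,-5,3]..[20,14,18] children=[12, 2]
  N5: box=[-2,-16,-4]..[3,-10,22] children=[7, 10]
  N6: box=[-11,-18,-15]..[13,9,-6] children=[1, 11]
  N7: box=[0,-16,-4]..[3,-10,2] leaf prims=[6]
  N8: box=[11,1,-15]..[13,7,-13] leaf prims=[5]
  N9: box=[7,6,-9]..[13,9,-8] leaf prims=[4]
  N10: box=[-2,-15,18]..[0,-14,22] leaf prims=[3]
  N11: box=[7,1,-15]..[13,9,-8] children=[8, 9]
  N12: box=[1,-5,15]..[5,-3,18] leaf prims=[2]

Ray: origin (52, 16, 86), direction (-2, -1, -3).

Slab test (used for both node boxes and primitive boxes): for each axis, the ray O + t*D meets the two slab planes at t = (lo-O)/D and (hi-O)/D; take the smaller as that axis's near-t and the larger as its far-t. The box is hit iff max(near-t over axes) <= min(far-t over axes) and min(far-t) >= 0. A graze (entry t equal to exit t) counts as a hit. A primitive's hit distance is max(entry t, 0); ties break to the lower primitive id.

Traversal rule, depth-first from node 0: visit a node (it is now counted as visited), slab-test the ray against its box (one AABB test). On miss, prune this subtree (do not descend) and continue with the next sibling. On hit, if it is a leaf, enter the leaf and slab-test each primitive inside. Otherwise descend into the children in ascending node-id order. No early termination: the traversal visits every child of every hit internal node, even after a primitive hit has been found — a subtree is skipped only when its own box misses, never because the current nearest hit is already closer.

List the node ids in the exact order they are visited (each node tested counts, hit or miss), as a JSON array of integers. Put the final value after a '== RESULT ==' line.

Walk:
N0 x:[16,63/2] y:[2,34] z:[64/3,101/3] -> hit [64/3,63/2], descend [3, 6]
  N3 x:[16,27] y:[2,32] z:[64/3,30] -> hit [64/3,27], descend [4, 5]
    N4 x:[16,51/2] y:[2,21] z:[68/3,83/3] -> miss, prune
    N5 x:[49/2,27] y:[26,32] z:[64/3,30] -> hit [26,27], descend [7, 10]
      N7 x:[49/2,26] y:[26,32] z:[28,30] -> miss, prune
      N10 x:[26,27] y:[30,31] z:[64/3,68/3] -> miss, prune
  N6 x:[39/2,63/2] y:[7,34] z:[92/3,101/3] -> hit [92/3,63/2], descend [1, 11]
    N1 x:[29,63/2] y:[30,34] z:[92/3,95/3] -> hit [92/3,63/2] leaf, test {P1@t=92/3}
    N11 x:[39/2,45/2] y:[7,15] z:[94/3,101/3] -> miss, prune

Summary -> nodes [0, 3, 4, 5, 7, 10, 6, 1, 11]; box-tests=9; leaf-entries=1; first=P1

== RESULT ==
[0, 3, 4, 5, 7, 10, 6, 1, 11]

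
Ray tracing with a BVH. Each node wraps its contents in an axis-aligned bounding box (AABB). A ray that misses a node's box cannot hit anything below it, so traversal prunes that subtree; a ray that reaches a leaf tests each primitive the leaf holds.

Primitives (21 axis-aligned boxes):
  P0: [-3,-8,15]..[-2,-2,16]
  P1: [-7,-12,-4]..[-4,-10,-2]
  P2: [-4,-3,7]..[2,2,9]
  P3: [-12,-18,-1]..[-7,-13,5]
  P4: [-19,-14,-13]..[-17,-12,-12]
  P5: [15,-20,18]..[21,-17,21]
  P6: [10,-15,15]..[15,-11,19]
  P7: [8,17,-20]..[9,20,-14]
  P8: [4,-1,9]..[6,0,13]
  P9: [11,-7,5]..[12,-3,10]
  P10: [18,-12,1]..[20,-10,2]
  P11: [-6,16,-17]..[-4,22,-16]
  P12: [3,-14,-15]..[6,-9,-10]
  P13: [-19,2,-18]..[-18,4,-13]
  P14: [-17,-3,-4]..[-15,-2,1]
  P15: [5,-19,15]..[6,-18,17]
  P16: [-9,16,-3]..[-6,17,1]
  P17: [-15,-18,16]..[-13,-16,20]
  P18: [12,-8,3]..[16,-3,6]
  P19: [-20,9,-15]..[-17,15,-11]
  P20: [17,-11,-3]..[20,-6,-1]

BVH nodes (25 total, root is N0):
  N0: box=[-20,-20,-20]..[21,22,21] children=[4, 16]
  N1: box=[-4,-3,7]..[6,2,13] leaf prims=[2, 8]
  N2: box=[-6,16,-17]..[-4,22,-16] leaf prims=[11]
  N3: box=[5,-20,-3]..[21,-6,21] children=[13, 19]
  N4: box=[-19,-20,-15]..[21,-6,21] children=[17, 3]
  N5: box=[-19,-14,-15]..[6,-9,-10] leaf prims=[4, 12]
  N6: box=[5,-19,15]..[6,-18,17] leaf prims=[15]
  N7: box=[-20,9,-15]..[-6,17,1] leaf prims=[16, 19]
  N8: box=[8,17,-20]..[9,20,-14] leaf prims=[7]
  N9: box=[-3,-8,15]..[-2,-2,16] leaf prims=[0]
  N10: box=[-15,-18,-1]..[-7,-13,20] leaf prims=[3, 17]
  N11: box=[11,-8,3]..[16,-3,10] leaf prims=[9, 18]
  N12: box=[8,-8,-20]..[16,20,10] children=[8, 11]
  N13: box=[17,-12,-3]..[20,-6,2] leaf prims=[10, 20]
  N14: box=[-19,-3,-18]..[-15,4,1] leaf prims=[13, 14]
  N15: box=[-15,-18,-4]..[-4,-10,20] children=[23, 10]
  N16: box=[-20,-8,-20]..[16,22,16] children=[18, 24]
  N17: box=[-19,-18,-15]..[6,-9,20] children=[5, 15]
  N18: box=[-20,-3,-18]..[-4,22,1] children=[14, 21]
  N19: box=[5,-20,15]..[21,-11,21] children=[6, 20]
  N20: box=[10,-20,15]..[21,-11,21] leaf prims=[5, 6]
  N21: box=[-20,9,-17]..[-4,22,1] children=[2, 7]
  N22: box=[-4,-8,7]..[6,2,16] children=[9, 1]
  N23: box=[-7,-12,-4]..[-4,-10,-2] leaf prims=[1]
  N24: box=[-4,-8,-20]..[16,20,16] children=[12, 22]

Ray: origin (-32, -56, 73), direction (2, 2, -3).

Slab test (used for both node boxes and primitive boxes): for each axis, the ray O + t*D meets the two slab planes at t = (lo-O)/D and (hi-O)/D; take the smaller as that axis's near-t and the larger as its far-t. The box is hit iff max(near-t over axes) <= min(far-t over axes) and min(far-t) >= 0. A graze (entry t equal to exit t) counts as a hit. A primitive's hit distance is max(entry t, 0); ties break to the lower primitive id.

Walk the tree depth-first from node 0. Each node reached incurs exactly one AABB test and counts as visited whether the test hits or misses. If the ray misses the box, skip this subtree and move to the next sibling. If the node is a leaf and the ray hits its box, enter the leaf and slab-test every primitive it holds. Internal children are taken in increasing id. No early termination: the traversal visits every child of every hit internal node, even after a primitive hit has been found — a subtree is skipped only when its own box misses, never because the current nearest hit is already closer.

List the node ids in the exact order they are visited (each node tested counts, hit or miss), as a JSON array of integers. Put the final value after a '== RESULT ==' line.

Walk:
N0 x:[6,53/2] y:[18,39] z:[52/3,31] -> hit [18,53/2], descend [4, 16]
  N4 x:[13/2,53/2] y:[18,25] z:[52/3,88/3] -> hit [18,25], descend [3, 17]
    N3 x:[37/2,53/2] y:[18,25] z:[52/3,76/3] -> hit [37/2,25], descend [13, 19]
      N13 x:[49/2,26] y:[22,25] z:[71/3,76/3] -> hit [49/2,25] leaf, test {P10(miss), P20@t=74/3}
      N19 x:[37/2,53/2] y:[18,45/2] z:[52/3,58/3] -> hit [37/2,58/3], descend [6, 20]
        N6 x:[37/2,19] y:[37/2,19] z:[56/3,58/3] -> hit [56/3,19] leaf, test {P15@t=56/3}
        N20 x:[21,53/2] y:[18,45/2] z:[52/3,58/3] -> miss, prune
    N17 x:[13/2,19] y:[19,47/2] z:[53/3,88/3] -> hit [19,19], descend [5, 15]
      N5 x:[13/2,19] y:[21,47/2] z:[83/3,88/3] -> miss, prune
      N15 x:[17/2,14] y:[19,23] z:[53/3,77/3] -> miss, prune
  N16 x:[6,24] y:[24,39] z:[19,31] -> hit [24,24], descend [18, 24]
    N18 x:[6,14] y:[53/2,39] z:[24,91/3] -> miss, prune
    N24 x:[14,24] y:[24,38] z:[19,31] -> hit [24,24], descend [12, 22]
      N12 x:[20,24] y:[24,38] z:[21,31] -> hit [24,24], descend [8, 11]
        N8 x:[20,41/2] y:[73/2,38] z:[29,31] -> miss, prune
        N11 x:[43/2,24] y:[24,53/2] z:[21,70/3] -> miss, prune
      N22 x:[14,19] y:[24,29] z:[19,22] -> miss, prune

Visited [0, 4, 3, 13, 19, 6, 20, 17, 5, 15, 16, 18, 24, 12, 8, 11, 22]. Tests: 17 box, 2 leaf. Nearest: P15.

== RESULT ==
[0, 4, 3, 13, 19, 6, 20, 17, 5, 15, 16, 18, 24, 12, 8, 11, 22]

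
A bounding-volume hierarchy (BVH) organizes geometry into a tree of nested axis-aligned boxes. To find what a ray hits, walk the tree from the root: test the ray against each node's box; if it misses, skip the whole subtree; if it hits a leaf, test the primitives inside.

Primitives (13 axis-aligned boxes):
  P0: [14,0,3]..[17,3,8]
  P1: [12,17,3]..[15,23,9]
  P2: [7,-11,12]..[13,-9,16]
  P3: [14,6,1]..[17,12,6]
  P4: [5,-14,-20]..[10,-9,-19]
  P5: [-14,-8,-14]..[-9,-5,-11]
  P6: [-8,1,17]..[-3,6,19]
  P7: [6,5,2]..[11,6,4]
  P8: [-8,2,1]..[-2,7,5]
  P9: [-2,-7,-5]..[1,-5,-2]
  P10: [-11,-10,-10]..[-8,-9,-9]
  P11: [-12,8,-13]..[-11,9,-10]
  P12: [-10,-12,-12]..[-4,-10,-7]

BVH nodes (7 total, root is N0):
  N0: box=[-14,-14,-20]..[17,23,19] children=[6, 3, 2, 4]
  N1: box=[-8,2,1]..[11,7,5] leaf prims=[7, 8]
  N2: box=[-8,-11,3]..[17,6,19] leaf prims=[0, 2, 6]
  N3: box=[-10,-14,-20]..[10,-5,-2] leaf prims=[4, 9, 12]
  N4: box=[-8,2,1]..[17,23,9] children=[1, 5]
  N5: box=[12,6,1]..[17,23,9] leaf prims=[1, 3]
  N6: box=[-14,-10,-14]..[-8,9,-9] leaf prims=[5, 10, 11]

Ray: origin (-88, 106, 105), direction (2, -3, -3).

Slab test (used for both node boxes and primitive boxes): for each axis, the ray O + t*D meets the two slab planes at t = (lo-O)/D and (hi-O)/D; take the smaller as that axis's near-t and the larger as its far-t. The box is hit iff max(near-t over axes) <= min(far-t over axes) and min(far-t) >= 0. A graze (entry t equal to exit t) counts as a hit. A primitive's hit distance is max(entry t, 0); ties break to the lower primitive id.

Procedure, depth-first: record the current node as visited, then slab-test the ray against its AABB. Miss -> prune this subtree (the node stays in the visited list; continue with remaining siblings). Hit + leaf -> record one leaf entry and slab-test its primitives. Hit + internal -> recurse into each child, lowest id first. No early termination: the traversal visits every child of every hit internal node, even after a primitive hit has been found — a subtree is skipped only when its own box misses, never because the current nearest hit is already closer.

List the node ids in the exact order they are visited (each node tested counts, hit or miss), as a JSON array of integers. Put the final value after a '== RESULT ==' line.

Trace the traversal:
N0 x:[37,105/2] y:[83/3,40] z:[86/3,125/3] -> hit [37,40], descend [2, 3, 4, 6]
  N2 x:[40,105/2] y:[100/3,39] z:[86/3,34] -> miss, prune
  N3 x:[39,49] y:[37,40] z:[107/3,125/3] -> hit [39,40] leaf, test {P4(miss), P9(miss), P12@t=39}
  N4 x:[40,105/2] y:[83/3,104/3] z:[32,104/3] -> miss, prune
  N6 x:[37,40] y:[97/3,116/3] z:[38,119/3] -> hit [38,116/3] leaf, test {P5(miss), P10(miss), P11(miss)}

order=[0, 2, 3, 4, 6]  |boxes|=5  |leaves|=2  hit=P12

== RESULT ==
[0, 2, 3, 4, 6]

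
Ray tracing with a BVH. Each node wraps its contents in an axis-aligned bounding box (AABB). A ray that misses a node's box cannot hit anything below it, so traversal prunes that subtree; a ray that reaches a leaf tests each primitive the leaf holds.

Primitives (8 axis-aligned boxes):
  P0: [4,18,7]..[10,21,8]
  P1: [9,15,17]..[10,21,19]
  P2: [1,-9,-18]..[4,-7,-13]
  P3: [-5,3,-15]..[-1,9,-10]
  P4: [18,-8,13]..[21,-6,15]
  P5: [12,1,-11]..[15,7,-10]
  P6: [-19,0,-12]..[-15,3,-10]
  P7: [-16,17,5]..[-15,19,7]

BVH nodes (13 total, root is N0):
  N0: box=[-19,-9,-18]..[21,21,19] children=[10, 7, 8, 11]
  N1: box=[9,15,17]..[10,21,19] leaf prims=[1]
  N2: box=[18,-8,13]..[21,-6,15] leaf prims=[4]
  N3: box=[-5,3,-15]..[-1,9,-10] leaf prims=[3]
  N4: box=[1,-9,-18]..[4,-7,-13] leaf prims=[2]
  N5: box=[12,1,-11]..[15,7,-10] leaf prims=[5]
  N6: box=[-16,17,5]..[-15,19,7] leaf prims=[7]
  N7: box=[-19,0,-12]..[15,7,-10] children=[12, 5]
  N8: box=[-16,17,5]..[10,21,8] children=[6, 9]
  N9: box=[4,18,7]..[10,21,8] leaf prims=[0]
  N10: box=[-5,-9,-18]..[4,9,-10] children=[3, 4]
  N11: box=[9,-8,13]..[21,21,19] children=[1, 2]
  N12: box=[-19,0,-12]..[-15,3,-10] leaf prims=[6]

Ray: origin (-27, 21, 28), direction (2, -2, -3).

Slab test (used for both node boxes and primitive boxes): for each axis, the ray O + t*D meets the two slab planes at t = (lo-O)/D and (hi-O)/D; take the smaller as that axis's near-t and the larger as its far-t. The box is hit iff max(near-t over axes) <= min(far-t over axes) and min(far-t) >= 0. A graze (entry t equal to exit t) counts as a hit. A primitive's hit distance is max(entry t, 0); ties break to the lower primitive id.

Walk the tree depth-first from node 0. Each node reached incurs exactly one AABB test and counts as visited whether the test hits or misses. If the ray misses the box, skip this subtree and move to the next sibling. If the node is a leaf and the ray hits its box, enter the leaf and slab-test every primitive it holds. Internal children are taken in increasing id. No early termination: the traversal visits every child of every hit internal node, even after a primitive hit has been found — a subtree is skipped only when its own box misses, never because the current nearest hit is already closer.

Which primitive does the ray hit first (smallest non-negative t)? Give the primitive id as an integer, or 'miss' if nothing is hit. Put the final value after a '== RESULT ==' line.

Walk:
N0 x:[4,24] y:[0,15] z:[3,46/3] -> hit [4,15], descend [7, 8, 10, 11]
  N7 x:[4,21] y:[7,21/2] z:[38/3,40/3] -> miss, prune
  N8 x:[11/2,37/2] y:[0,2] z:[20/3,23/3] -> miss, prune
  N10 x:[11,31/2] y:[6,15] z:[38/3,46/3] -> hit [38/3,15], descend [3, 4]
    N3 x:[11,13] y:[6,9] z:[38/3,43/3] -> miss, prune
    N4 x:[14,31/2] y:[14,15] z:[41/3,46/3] -> hit [14,15] leaf, test {P2@t=14}
  N11 x:[18,24] y:[0,29/2] z:[3,5] -> miss, prune

7 AABB tests over nodes [0, 7, 8, 10, 3, 4, 11]; 1 leaf entered; closest P2.

== RESULT ==
2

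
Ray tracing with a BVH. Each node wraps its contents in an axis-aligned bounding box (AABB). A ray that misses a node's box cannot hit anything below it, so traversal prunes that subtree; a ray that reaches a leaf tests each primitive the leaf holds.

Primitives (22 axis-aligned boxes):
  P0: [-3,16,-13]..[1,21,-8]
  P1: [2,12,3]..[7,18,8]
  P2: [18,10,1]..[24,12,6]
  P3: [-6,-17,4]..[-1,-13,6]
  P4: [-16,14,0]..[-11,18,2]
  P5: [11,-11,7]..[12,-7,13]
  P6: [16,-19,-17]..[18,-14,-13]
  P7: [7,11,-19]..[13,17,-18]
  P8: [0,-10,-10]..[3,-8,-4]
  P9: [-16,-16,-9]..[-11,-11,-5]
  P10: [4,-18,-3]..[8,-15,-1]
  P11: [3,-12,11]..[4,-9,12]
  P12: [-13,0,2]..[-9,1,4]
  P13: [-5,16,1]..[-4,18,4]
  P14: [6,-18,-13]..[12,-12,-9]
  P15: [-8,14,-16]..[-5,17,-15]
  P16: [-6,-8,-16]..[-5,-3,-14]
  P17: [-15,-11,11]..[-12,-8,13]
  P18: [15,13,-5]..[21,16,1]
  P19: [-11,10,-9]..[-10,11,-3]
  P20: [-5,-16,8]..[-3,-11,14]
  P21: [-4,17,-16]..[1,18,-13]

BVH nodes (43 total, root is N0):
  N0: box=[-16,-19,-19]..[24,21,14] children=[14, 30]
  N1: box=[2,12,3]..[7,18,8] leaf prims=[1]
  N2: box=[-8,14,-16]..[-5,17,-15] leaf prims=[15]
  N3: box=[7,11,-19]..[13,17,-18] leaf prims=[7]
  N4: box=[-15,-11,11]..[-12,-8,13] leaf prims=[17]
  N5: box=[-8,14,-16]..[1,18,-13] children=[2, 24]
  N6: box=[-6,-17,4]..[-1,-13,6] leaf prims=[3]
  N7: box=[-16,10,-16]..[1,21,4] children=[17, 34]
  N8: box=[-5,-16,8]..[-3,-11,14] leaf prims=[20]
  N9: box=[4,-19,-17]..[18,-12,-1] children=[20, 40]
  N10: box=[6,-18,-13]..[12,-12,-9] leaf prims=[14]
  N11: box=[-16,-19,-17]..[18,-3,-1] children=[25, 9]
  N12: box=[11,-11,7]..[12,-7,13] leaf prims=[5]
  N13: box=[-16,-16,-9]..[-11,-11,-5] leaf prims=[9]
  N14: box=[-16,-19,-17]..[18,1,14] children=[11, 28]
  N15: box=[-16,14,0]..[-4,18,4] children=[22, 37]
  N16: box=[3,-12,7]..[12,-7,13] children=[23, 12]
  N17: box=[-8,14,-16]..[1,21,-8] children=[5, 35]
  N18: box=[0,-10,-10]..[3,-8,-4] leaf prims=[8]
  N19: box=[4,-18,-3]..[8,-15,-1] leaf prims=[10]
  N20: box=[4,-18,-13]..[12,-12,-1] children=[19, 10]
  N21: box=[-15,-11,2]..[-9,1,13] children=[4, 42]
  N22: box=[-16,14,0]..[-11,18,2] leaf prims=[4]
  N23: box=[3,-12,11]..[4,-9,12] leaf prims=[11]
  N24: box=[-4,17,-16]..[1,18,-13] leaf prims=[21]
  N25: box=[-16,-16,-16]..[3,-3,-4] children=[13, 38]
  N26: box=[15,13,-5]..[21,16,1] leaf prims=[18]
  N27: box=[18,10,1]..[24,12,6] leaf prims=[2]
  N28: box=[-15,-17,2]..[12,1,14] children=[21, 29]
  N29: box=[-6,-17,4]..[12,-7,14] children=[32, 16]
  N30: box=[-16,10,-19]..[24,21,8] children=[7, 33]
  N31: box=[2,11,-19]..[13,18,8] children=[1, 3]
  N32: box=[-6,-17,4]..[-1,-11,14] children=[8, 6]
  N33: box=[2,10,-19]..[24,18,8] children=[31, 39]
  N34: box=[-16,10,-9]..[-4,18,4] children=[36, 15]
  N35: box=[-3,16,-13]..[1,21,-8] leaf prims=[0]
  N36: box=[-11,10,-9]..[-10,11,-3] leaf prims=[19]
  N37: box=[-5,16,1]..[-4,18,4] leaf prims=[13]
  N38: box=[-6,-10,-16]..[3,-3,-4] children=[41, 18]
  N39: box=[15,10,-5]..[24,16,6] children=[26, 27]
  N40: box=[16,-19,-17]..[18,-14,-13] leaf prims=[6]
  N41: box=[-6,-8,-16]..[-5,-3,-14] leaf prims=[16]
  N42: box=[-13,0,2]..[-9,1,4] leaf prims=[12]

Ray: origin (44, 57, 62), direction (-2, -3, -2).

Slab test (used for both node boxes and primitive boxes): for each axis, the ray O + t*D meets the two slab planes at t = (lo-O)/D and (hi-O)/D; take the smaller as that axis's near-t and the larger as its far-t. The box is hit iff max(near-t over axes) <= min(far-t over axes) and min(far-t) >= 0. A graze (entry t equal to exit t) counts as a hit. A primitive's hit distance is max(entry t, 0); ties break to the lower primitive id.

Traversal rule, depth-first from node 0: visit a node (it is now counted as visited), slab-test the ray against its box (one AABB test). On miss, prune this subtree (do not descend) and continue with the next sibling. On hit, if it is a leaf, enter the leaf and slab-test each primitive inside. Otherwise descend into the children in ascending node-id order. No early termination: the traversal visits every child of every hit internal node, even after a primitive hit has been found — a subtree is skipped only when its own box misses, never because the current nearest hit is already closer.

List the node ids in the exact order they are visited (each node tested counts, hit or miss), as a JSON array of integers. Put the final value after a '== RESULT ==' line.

Walk:
N0 x:[10,30] y:[12,76/3] z:[24,81/2] -> hit [24,76/3], descend [14, 30]
  N14 x:[13,30] y:[56/3,76/3] z:[24,79/2] -> hit [24,76/3], descend [11, 28]
    N11 x:[13,30] y:[20,76/3] z:[63/2,79/2] -> miss, prune
    N28 x:[16,59/2] y:[56/3,74/3] z:[24,30] -> hit [24,74/3], descend [21, 29]
      N21 x:[53/2,59/2] y:[56/3,68/3] z:[49/2,30] -> miss, prune
      N29 x:[16,25] y:[64/3,74/3] z:[24,29] -> hit [24,74/3], descend [16, 32]
        N16 x:[16,41/2] y:[64/3,23] z:[49/2,55/2] -> miss, prune
        N32 x:[45/2,25] y:[68/3,74/3] z:[24,29] -> hit [24,74/3], descend [6, 8]
          N6 x:[45/2,25] y:[70/3,74/3] z:[28,29] -> miss, prune
          N8 x:[47/2,49/2] y:[68/3,73/3] z:[24,27] -> hit [24,73/3] leaf, test {P20@t=24}
  N30 x:[10,30] y:[12,47/3] z:[27,81/2] -> miss, prune

Summary -> nodes [0, 14, 11, 28, 21, 29, 16, 32, 6, 8, 30]; box-tests=11; leaf-entries=1; first=P20

== RESULT ==
[0, 14, 11, 28, 21, 29, 16, 32, 6, 8, 30]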